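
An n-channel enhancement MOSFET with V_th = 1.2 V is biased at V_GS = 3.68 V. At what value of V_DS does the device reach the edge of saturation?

V_DS,sat = 2.48 V

The boundary between triode and saturation is V_DS = V_GS − V_th = V_ov.
V_ov = 3.68 − 1.2 = 2.48 V.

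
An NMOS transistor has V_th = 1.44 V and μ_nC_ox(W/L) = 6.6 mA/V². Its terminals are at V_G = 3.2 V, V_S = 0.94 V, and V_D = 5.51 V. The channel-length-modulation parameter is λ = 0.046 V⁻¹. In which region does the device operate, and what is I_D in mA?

Saturation; I_D = 2.69 mA

V_GS = V_G − V_S = 3.2 − 0.94 = 2.26 V; V_DS = V_D − V_S = 5.51 − 0.94 = 4.57 V.
V_ov = V_GS − V_th = 2.26 − 1.44 = 0.82 V.
Since V_DS = 4.57 V ≥ V_ov = 0.82 V, the device is in saturation.
I_D = ½ k_n V_ov² (1 + λ V_DS) = 0.5 × 6.6 × 0.82² × (1 + 0.046 × 4.57) = 2.69 mA.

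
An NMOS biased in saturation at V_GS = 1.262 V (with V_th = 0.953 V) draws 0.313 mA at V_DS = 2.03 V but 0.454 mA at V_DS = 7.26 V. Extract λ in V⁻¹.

λ = 0.104 V⁻¹

With V_GS fixed, I_D ∝ (1 + λ V_DS) in saturation, so I_D2/I_D1 = (1 + λ V_DS2)/(1 + λ V_DS1).
0.454/0.313 = 1.45 = (1 + 7.26 λ)/(1 + 2.03 λ).
Solving: λ (I_D1 V_DS2 − I_D2 V_DS1) = I_D2 − I_D1, so λ = (0.454 − 0.313) / (0.313 × 7.26 − 0.454 × 2.03) = 0.141 / 1.35 = 0.104 V⁻¹.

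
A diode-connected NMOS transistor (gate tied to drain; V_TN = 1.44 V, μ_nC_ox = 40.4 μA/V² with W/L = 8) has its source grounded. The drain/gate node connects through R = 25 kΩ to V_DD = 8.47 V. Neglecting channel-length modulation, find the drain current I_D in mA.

I_D = 0.233 mA

With gate tied to drain, V_GS = V_DS ≥ V_GS − V_TN, so the device is in saturation.
k_n = μ_nC_ox · (W/L) = 0.3232 mA/V².
KCL at the drain: ½ k_n (V_GS − V_TN)² = (V_DD − V_GS)/R.
Let x = V_GS − 1.44. Then 4.04 x² + x − 7.03 = 0, giving x = 1.2 V (positive root), so V_GS = 2.64 V.
I_D = (V_DD − V_GS)/R = (8.47 − 2.64) / 25 = 0.233 mA.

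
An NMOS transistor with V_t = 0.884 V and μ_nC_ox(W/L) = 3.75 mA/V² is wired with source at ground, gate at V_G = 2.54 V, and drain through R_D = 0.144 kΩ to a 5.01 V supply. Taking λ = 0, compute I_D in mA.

V_GS = V_G = 2.54 V, so V_ov = 2.54 − 0.884 = 1.66 V.
Assume saturation: I_D = ½ k_n V_ov² = 0.5 × 3.75 × 1.66² = 5.14 mA, giving V_DS = V_DD − I_D R_D = 5.01 − 5.14 × 0.144 = 4.27 V.
V_DS = 4.27 V ≥ V_ov = 1.66 V, confirming saturation.

I_D = 5.14 mA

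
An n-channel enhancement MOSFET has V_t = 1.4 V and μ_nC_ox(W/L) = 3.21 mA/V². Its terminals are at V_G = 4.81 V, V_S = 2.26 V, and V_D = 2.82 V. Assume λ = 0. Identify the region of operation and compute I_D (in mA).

V_GS = V_G − V_S = 4.81 − 2.26 = 2.55 V; V_DS = V_D − V_S = 2.82 − 2.26 = 0.56 V.
V_ov = V_GS − V_t = 2.55 − 1.4 = 1.15 V.
Since V_DS = 0.56 V < V_ov = 1.15 V, the device is in the triode region.
I_D = k_n [V_ov · V_DS − ½ V_DS²] = 3.21 × [1.15 × 0.56 − 0.5 × 0.56²] = 1.56 mA.

Triode; I_D = 1.56 mA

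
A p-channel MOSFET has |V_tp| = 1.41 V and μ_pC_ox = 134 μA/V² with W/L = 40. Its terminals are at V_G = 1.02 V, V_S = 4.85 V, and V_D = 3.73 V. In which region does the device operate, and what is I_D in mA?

V_SG = V_S − V_G = 4.85 − 1.02 = 3.83 V; V_SD = V_S − V_D = 4.85 − 3.73 = 1.12 V.
k_p = μ_pC_ox · (W/L) = 5.36 mA/V².
V_ov = V_SG − |V_tp| = 3.83 − 1.41 = 2.42 V.
Since V_SD = 1.12 V < V_ov = 2.42 V, the device is in the triode region.
I_D = k_p [V_ov · V_SD − ½ V_SD²] = 5.36 × [2.42 × 1.12 − 0.5 × 1.12²] = 11.2 mA.

Triode; I_D = 11.2 mA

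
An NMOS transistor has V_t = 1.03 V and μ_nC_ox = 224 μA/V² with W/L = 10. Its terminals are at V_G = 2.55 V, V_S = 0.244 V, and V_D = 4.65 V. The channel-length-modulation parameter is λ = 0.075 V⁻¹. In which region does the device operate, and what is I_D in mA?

V_GS = V_G − V_S = 2.55 − 0.244 = 2.31 V; V_DS = V_D − V_S = 4.65 − 0.244 = 4.41 V.
k_n = μ_nC_ox · (W/L) = 2.24 mA/V².
V_ov = V_GS − V_t = 2.31 − 1.03 = 1.28 V.
Since V_DS = 4.41 V ≥ V_ov = 1.28 V, the device is in saturation.
I_D = ½ k_n V_ov² (1 + λ V_DS) = 0.5 × 2.24 × 1.28² × (1 + 0.075 × 4.41) = 2.43 mA.

Saturation; I_D = 2.43 mA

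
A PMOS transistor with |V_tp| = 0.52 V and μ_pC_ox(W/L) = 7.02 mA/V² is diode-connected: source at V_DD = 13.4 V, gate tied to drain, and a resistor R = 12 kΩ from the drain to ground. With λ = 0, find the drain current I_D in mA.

I_D = 1.03 mA

With gate tied to drain, V_SG = V_SD ≥ V_SG − |V_tp|, so the device is in saturation.
KCL at the drain: ½ k_p (V_SG − |V_tp|)² = (V_DD − V_SG)/R.
Let x = V_SG − 0.52. Then 42.1 x² + x − 12.88 = 0, giving x = 0.541 V (positive root), so V_SG = 1.06 V.
I_D = (V_DD − V_SG)/R = (13.4 − 1.06) / 12 = 1.03 mA.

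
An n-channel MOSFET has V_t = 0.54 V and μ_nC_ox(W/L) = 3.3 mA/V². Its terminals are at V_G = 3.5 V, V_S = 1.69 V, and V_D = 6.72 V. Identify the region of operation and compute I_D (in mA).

V_GS = V_G − V_S = 3.5 − 1.69 = 1.81 V; V_DS = V_D − V_S = 6.72 − 1.69 = 5.03 V.
V_ov = V_GS − V_t = 1.81 − 0.54 = 1.27 V.
Since V_DS = 5.03 V ≥ V_ov = 1.27 V, the device is in saturation.
I_D = ½ k_n V_ov² = 0.5 × 3.3 × 1.27² = 2.66 mA.

Saturation; I_D = 2.66 mA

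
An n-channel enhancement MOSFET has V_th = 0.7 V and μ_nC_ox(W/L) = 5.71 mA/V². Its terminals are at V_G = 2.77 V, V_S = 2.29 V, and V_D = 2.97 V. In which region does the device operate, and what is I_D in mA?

V_GS = V_G − V_S = 2.77 − 2.29 = 0.48 V; V_DS = V_D − V_S = 2.97 − 2.29 = 0.68 V.
V_GS = 0.48 V < V_th = 0.7 V, so the transistor is in cutoff.

Cutoff; I_D = 0 mA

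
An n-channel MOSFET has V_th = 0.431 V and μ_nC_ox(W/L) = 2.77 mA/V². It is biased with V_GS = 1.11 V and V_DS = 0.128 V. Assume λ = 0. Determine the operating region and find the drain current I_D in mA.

Triode; I_D = 0.218 mA

V_ov = V_GS − V_th = 1.11 − 0.431 = 0.679 V.
Since V_DS = 0.128 V < V_ov = 0.679 V, the device is in the triode region.
I_D = k_n [V_ov · V_DS − ½ V_DS²] = 2.77 × [0.679 × 0.128 − 0.5 × 0.128²] = 0.218 mA.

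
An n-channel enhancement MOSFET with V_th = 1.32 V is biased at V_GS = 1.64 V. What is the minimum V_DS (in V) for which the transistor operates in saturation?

V_DS,sat = 0.320 V

The boundary between triode and saturation is V_DS = V_GS − V_th = V_ov.
V_ov = 1.64 − 1.32 = 0.32 V.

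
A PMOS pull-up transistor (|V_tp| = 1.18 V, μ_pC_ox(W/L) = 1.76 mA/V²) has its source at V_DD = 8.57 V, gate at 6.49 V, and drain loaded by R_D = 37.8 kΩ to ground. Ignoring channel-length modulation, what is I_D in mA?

I_D = 0.223 mA

V_SG = V_DD − V_G = 8.57 − 6.49 = 2.08 V, so V_ov = 2.08 − 1.18 = 0.9 V.
Assume saturation: I_D = ½ k_p V_ov² = 0.5 × 1.76 × 0.9² = 0.713 mA, giving V_SD = V_DD − I_D R_D = 8.57 − 0.713 × 37.8 = -18.4 V.
But -18.4 V < V_ov = 0.9 V, so the device is actually in triode.
In triode I_D = k_p[V_ov V_SD − ½ V_SD²] and I_D = (V_DD − V_SD)/R_D. Equating: 33.3 V_SD² − 60.88 V_SD + 8.57 = 0, giving V_SD = 0.154 V (the root below V_ov).
I_D = (8.57 − 0.154) / 37.8 = 0.223 mA.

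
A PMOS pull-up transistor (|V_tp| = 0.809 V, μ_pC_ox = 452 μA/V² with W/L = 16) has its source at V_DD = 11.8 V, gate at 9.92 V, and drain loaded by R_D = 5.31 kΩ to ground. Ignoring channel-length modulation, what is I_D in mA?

I_D = 2.16 mA

V_SG = V_DD − V_G = 11.8 − 9.92 = 1.88 V, so V_ov = 1.88 − 0.809 = 1.07 V.
k_p = μ_pC_ox · (W/L) = 7.232 mA/V².
Assume saturation: I_D = ½ k_p V_ov² = 0.5 × 7.232 × 1.07² = 4.15 mA, giving V_SD = V_DD − I_D R_D = 11.8 − 4.15 × 5.31 = -10.2 V.
But -10.2 V < V_ov = 1.07 V, so the device is actually in triode.
In triode I_D = k_p[V_ov V_SD − ½ V_SD²] and I_D = (V_DD − V_SD)/R_D. Equating: 19.2 V_SD² − 42.13 V_SD + 11.8 = 0, giving V_SD = 0.33 V (the root below V_ov).
I_D = (11.8 − 0.33) / 5.31 = 2.16 mA.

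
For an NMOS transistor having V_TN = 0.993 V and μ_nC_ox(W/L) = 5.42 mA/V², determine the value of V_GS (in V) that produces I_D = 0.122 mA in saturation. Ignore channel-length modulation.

In saturation I_D = ½ k_n (V_GS − V_TN)², so V_GS − V_TN = √(2 I_D / k_n) = √(2 × 0.122 / 5.42) = 0.212 V.
V_GS = 0.993 + 0.212 = 1.21 V.

V_GS = 1.21 V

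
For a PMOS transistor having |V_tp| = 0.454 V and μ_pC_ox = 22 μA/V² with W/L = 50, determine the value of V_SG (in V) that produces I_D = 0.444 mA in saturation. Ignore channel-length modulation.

k_p = μ_pC_ox · (W/L) = 1.1 mA/V².
In saturation I_D = ½ k_p (V_SG − |V_tp|)², so V_SG − |V_tp| = √(2 I_D / k_p) = √(2 × 0.444 / 1.1) = 0.898 V.
V_SG = 0.454 + 0.898 = 1.35 V.

V_SG = 1.35 V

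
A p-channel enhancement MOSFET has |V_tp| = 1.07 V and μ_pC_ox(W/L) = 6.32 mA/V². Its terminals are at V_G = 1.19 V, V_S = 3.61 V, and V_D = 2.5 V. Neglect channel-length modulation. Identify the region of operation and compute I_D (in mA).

V_SG = V_S − V_G = 3.61 − 1.19 = 2.42 V; V_SD = V_S − V_D = 3.61 − 2.5 = 1.11 V.
V_ov = V_SG − |V_tp| = 2.42 − 1.07 = 1.35 V.
Since V_SD = 1.11 V < V_ov = 1.35 V, the device is in the triode region.
I_D = k_p [V_ov · V_SD − ½ V_SD²] = 6.32 × [1.35 × 1.11 − 0.5 × 1.11²] = 5.58 mA.

Triode; I_D = 5.58 mA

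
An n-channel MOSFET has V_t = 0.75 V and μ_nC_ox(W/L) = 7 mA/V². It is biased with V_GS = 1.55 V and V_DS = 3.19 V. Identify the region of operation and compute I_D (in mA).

Saturation; I_D = 2.24 mA

V_ov = V_GS − V_t = 1.55 − 0.75 = 0.8 V.
Since V_DS = 3.19 V ≥ V_ov = 0.8 V, the device is in saturation.
I_D = ½ k_n V_ov² = 0.5 × 7 × 0.8² = 2.24 mA.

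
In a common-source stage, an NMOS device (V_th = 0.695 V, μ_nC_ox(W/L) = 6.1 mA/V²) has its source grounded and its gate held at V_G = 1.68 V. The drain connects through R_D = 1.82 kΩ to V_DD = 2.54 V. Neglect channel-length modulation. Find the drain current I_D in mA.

V_GS = V_G = 1.68 V, so V_ov = 1.68 − 0.695 = 0.985 V.
Assume saturation: I_D = ½ k_n V_ov² = 0.5 × 6.1 × 0.985² = 2.96 mA, giving V_DS = V_DD − I_D R_D = 2.54 − 2.96 × 1.82 = -2.85 V.
But -2.85 V < V_ov = 0.985 V, so the device is actually in triode.
In triode I_D = k_n[V_ov V_DS − ½ V_DS²] and I_D = (V_DD − V_DS)/R_D. Equating: 5.55 V_DS² − 11.94 V_DS + 2.54 = 0, giving V_DS = 0.239 V (the root below V_ov).
I_D = (2.54 − 0.239) / 1.82 = 1.26 mA.

I_D = 1.26 mA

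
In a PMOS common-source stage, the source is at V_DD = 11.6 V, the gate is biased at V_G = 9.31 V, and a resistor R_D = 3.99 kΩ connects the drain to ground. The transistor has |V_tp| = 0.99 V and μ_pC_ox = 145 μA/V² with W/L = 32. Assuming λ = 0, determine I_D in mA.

V_SG = V_DD − V_G = 11.6 − 9.31 = 2.29 V, so V_ov = 2.29 − 0.99 = 1.3 V.
k_p = μ_pC_ox · (W/L) = 4.64 mA/V².
Assume saturation: I_D = ½ k_p V_ov² = 0.5 × 4.64 × 1.3² = 3.92 mA, giving V_SD = V_DD − I_D R_D = 11.6 − 3.92 × 3.99 = -4.04 V.
But -4.04 V < V_ov = 1.3 V, so the device is actually in triode.
In triode I_D = k_p[V_ov V_SD − ½ V_SD²] and I_D = (V_DD − V_SD)/R_D. Equating: 9.26 V_SD² − 25.07 V_SD + 11.6 = 0, giving V_SD = 0.592 V (the root below V_ov).
I_D = (11.6 − 0.592) / 3.99 = 2.76 mA.

I_D = 2.76 mA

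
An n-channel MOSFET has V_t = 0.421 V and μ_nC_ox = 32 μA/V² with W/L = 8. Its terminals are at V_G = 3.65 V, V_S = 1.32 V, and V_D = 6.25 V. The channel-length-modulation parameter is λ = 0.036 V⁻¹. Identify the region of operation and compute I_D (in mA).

V_GS = V_G − V_S = 3.65 − 1.32 = 2.33 V; V_DS = V_D − V_S = 6.25 − 1.32 = 4.93 V.
k_n = μ_nC_ox · (W/L) = 0.256 mA/V².
V_ov = V_GS − V_t = 2.33 − 0.421 = 1.91 V.
Since V_DS = 4.93 V ≥ V_ov = 1.91 V, the device is in saturation.
I_D = ½ k_n V_ov² (1 + λ V_DS) = 0.5 × 0.256 × 1.91² × (1 + 0.036 × 4.93) = 0.549 mA.

Saturation; I_D = 0.549 mA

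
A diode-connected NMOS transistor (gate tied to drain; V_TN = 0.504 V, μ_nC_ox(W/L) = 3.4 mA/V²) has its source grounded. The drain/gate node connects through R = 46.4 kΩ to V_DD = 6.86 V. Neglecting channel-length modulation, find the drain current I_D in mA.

I_D = 0.131 mA

With gate tied to drain, V_GS = V_DS ≥ V_GS − V_TN, so the device is in saturation.
KCL at the drain: ½ k_n (V_GS − V_TN)² = (V_DD − V_GS)/R.
Let x = V_GS − 0.504. Then 78.9 x² + x − 6.356 = 0, giving x = 0.278 V (positive root), so V_GS = 0.782 V.
I_D = (V_DD − V_GS)/R = (6.86 − 0.782) / 46.4 = 0.131 mA.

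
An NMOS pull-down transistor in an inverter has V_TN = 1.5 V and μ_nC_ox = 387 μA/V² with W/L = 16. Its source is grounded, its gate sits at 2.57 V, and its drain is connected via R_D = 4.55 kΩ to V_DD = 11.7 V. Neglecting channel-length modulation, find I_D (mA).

I_D = 2.47 mA

V_GS = V_G = 2.57 V, so V_ov = 2.57 − 1.5 = 1.07 V.
k_n = μ_nC_ox · (W/L) = 6.192 mA/V².
Assume saturation: I_D = ½ k_n V_ov² = 0.5 × 6.192 × 1.07² = 3.54 mA, giving V_DS = V_DD − I_D R_D = 11.7 − 3.54 × 4.55 = -4.43 V.
But -4.43 V < V_ov = 1.07 V, so the device is actually in triode.
In triode I_D = k_n[V_ov V_DS − ½ V_DS²] and I_D = (V_DD − V_DS)/R_D. Equating: 14.1 V_DS² − 31.15 V_DS + 11.7 = 0, giving V_DS = 0.48 V (the root below V_ov).
I_D = (11.7 − 0.48) / 4.55 = 2.47 mA.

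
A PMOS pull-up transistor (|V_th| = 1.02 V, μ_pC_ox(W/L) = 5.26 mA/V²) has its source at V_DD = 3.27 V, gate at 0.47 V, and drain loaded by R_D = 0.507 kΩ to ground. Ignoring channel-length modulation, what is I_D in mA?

V_SG = V_DD − V_G = 3.27 − 0.47 = 2.8 V, so V_ov = 2.8 − 1.02 = 1.78 V.
Assume saturation: I_D = ½ k_p V_ov² = 0.5 × 5.26 × 1.78² = 8.33 mA, giving V_SD = V_DD − I_D R_D = 3.27 − 8.33 × 0.507 = -0.955 V.
But -0.955 V < V_ov = 1.78 V, so the device is actually in triode.
In triode I_D = k_p[V_ov V_SD − ½ V_SD²] and I_D = (V_DD − V_SD)/R_D. Equating: 1.33 V_SD² − 5.747 V_SD + 3.27 = 0, giving V_SD = 0.675 V (the root below V_ov).
I_D = (3.27 − 0.675) / 0.507 = 5.12 mA.

I_D = 5.12 mA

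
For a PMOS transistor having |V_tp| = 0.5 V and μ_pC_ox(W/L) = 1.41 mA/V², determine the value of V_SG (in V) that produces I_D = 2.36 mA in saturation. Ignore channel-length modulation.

In saturation I_D = ½ k_p (V_SG − |V_tp|)², so V_SG − |V_tp| = √(2 I_D / k_p) = √(2 × 2.36 / 1.41) = 1.83 V.
V_SG = 0.5 + 1.83 = 2.33 V.

V_SG = 2.33 V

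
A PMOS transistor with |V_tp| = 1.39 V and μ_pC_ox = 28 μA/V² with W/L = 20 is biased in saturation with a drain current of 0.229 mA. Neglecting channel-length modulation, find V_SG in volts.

k_p = μ_pC_ox · (W/L) = 0.56 mA/V².
In saturation I_D = ½ k_p (V_SG − |V_tp|)², so V_SG − |V_tp| = √(2 I_D / k_p) = √(2 × 0.229 / 0.56) = 0.904 V.
V_SG = 1.39 + 0.904 = 2.29 V.

V_SG = 2.29 V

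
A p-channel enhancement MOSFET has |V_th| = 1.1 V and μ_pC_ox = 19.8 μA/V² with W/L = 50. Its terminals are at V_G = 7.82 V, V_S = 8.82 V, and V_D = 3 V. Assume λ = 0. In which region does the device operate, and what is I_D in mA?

V_SG = V_S − V_G = 8.82 − 7.82 = 1 V; V_SD = V_S − V_D = 8.82 − 3 = 5.82 V.
V_SG = 1 V < |V_th| = 1.1 V, so the transistor is in cutoff.

Cutoff; I_D = 0 mA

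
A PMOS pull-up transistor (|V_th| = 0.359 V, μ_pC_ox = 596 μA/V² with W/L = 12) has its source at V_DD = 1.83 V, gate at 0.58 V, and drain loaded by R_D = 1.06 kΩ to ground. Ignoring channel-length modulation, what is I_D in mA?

I_D = 1.47 mA

V_SG = V_DD − V_G = 1.83 − 0.58 = 1.25 V, so V_ov = 1.25 − 0.359 = 0.891 V.
k_p = μ_pC_ox · (W/L) = 7.152 mA/V².
Assume saturation: I_D = ½ k_p V_ov² = 0.5 × 7.152 × 0.891² = 2.84 mA, giving V_SD = V_DD − I_D R_D = 1.83 − 2.84 × 1.06 = -1.18 V.
But -1.18 V < V_ov = 0.891 V, so the device is actually in triode.
In triode I_D = k_p[V_ov V_SD − ½ V_SD²] and I_D = (V_DD − V_SD)/R_D. Equating: 3.79 V_SD² − 7.755 V_SD + 1.83 = 0, giving V_SD = 0.272 V (the root below V_ov).
I_D = (1.83 − 0.272) / 1.06 = 1.47 mA.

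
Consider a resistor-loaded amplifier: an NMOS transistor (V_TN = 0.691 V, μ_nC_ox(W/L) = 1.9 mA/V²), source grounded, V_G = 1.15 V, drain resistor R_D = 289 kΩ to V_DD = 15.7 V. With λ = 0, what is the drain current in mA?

I_D = 0.0541 mA

V_GS = V_G = 1.15 V, so V_ov = 1.15 − 0.691 = 0.459 V.
Assume saturation: I_D = ½ k_n V_ov² = 0.5 × 1.9 × 0.459² = 0.2 mA, giving V_DS = V_DD − I_D R_D = 15.7 − 0.2 × 289 = -42.1 V.
But -42.1 V < V_ov = 0.459 V, so the device is actually in triode.
In triode I_D = k_n[V_ov V_DS − ½ V_DS²] and I_D = (V_DD − V_DS)/R_D. Equating: 275 V_DS² − 253 V_DS + 15.7 = 0, giving V_DS = 0.0669 V (the root below V_ov).
I_D = (15.7 − 0.0669) / 289 = 0.0541 mA.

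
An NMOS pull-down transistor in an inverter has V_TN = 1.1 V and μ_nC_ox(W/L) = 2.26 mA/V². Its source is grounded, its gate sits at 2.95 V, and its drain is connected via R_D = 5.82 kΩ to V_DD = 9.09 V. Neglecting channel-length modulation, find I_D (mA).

I_D = 1.49 mA

V_GS = V_G = 2.95 V, so V_ov = 2.95 − 1.1 = 1.85 V.
Assume saturation: I_D = ½ k_n V_ov² = 0.5 × 2.26 × 1.85² = 3.87 mA, giving V_DS = V_DD − I_D R_D = 9.09 − 3.87 × 5.82 = -13.4 V.
But -13.4 V < V_ov = 1.85 V, so the device is actually in triode.
In triode I_D = k_n[V_ov V_DS − ½ V_DS²] and I_D = (V_DD − V_DS)/R_D. Equating: 6.58 V_DS² − 25.33 V_DS + 9.09 = 0, giving V_DS = 0.4 V (the root below V_ov).
I_D = (9.09 − 0.4) / 5.82 = 1.49 mA.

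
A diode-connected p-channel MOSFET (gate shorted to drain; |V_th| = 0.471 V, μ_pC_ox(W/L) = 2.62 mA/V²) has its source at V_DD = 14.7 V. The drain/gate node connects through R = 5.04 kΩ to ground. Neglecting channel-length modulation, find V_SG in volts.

With gate tied to drain, V_SG = V_SD ≥ V_SG − |V_th|, so the device is in saturation.
KCL at the drain: ½ k_p (V_SG − |V_th|)² = (V_DD − V_SG)/R.
Let x = V_SG − 0.471. Then 6.6 x² + x − 14.23 = 0, giving x = 1.39 V (positive root), so V_SG = 1.87 V.
I_D = (V_DD − V_SG)/R = (14.7 − 1.87) / 5.04 = 2.55 mA.

V_SG = 1.87 V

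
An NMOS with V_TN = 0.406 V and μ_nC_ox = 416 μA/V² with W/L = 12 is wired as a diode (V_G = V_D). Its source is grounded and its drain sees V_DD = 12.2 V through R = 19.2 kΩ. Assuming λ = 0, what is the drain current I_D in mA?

I_D = 0.589 mA

With gate tied to drain, V_GS = V_DS ≥ V_GS − V_TN, so the device is in saturation.
k_n = μ_nC_ox · (W/L) = 4.992 mA/V².
KCL at the drain: ½ k_n (V_GS − V_TN)² = (V_DD − V_GS)/R.
Let x = V_GS − 0.406. Then 47.9 x² + x − 11.79 = 0, giving x = 0.486 V (positive root), so V_GS = 0.892 V.
I_D = (V_DD − V_GS)/R = (12.2 − 0.892) / 19.2 = 0.589 mA.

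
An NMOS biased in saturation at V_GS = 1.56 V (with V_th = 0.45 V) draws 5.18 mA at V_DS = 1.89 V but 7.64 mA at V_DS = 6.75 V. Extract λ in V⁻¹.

λ = 0.120 V⁻¹

With V_GS fixed, I_D ∝ (1 + λ V_DS) in saturation, so I_D2/I_D1 = (1 + λ V_DS2)/(1 + λ V_DS1).
7.64/5.18 = 1.475 = (1 + 6.75 λ)/(1 + 1.89 λ).
Solving: λ (I_D1 V_DS2 − I_D2 V_DS1) = I_D2 − I_D1, so λ = (7.64 − 5.18) / (5.18 × 6.75 − 7.64 × 1.89) = 2.46 / 20.5 = 0.12 V⁻¹.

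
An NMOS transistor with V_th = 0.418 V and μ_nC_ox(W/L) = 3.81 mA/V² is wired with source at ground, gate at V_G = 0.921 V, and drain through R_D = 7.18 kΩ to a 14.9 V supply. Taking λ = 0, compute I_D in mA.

I_D = 0.482 mA

V_GS = V_G = 0.921 V, so V_ov = 0.921 − 0.418 = 0.503 V.
Assume saturation: I_D = ½ k_n V_ov² = 0.5 × 3.81 × 0.503² = 0.482 mA, giving V_DS = V_DD − I_D R_D = 14.9 − 0.482 × 7.18 = 11.4 V.
V_DS = 11.4 V ≥ V_ov = 0.503 V, confirming saturation.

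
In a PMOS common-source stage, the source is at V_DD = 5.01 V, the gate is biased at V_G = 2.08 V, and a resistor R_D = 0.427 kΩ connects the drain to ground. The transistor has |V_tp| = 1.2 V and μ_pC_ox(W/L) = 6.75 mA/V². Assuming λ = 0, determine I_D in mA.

I_D = 9.01 mA

V_SG = V_DD − V_G = 5.01 − 2.08 = 2.93 V, so V_ov = 2.93 − 1.2 = 1.73 V.
Assume saturation: I_D = ½ k_p V_ov² = 0.5 × 6.75 × 1.73² = 10.1 mA, giving V_SD = V_DD − I_D R_D = 5.01 − 10.1 × 0.427 = 0.697 V.
But 0.697 V < V_ov = 1.73 V, so the device is actually in triode.
In triode I_D = k_p[V_ov V_SD − ½ V_SD²] and I_D = (V_DD − V_SD)/R_D. Equating: 1.44 V_SD² − 5.986 V_SD + 5.01 = 0, giving V_SD = 1.16 V (the root below V_ov).
I_D = (5.01 − 1.16) / 0.427 = 9.01 mA.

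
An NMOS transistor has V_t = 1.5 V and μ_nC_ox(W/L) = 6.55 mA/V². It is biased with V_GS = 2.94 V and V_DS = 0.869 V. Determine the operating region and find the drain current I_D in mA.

V_ov = V_GS − V_t = 2.94 − 1.5 = 1.44 V.
Since V_DS = 0.869 V < V_ov = 1.44 V, the device is in the triode region.
I_D = k_n [V_ov · V_DS − ½ V_DS²] = 6.55 × [1.44 × 0.869 − 0.5 × 0.869²] = 5.72 mA.

Triode; I_D = 5.72 mA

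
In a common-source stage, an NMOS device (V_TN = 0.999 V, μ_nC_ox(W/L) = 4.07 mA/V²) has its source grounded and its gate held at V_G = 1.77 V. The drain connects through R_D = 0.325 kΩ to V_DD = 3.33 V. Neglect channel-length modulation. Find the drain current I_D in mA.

I_D = 1.21 mA

V_GS = V_G = 1.77 V, so V_ov = 1.77 − 0.999 = 0.771 V.
Assume saturation: I_D = ½ k_n V_ov² = 0.5 × 4.07 × 0.771² = 1.21 mA, giving V_DS = V_DD − I_D R_D = 3.33 − 1.21 × 0.325 = 2.94 V.
V_DS = 2.94 V ≥ V_ov = 0.771 V, confirming saturation.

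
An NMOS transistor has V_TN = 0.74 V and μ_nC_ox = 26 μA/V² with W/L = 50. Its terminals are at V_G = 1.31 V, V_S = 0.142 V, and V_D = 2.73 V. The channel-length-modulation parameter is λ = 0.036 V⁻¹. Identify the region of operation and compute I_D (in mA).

V_GS = V_G − V_S = 1.31 − 0.142 = 1.17 V; V_DS = V_D − V_S = 2.73 − 0.142 = 2.59 V.
k_n = μ_nC_ox · (W/L) = 1.3 mA/V².
V_ov = V_GS − V_TN = 1.17 − 0.74 = 0.428 V.
Since V_DS = 2.59 V ≥ V_ov = 0.428 V, the device is in saturation.
I_D = ½ k_n V_ov² (1 + λ V_DS) = 0.5 × 1.3 × 0.428² × (1 + 0.036 × 2.59) = 0.13 mA.

Saturation; I_D = 0.130 mA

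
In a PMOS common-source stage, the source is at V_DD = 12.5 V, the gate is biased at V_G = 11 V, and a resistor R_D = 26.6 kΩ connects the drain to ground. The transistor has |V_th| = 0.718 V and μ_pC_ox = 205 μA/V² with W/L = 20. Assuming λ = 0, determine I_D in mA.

I_D = 0.464 mA

V_SG = V_DD − V_G = 12.5 − 11 = 1.5 V, so V_ov = 1.5 − 0.718 = 0.782 V.
k_p = μ_pC_ox · (W/L) = 4.1 mA/V².
Assume saturation: I_D = ½ k_p V_ov² = 0.5 × 4.1 × 0.782² = 1.25 mA, giving V_SD = V_DD − I_D R_D = 12.5 − 1.25 × 26.6 = -20.8 V.
But -20.8 V < V_ov = 0.782 V, so the device is actually in triode.
In triode I_D = k_p[V_ov V_SD − ½ V_SD²] and I_D = (V_DD − V_SD)/R_D. Equating: 54.5 V_SD² − 86.28 V_SD + 12.5 = 0, giving V_SD = 0.161 V (the root below V_ov).
I_D = (12.5 − 0.161) / 26.6 = 0.464 mA.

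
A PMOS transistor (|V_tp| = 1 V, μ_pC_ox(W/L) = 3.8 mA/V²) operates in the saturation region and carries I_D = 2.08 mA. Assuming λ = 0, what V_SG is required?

In saturation I_D = ½ k_p (V_SG − |V_tp|)², so V_SG − |V_tp| = √(2 I_D / k_p) = √(2 × 2.08 / 3.8) = 1.05 V.
V_SG = 1 + 1.05 = 2.05 V.

V_SG = 2.05 V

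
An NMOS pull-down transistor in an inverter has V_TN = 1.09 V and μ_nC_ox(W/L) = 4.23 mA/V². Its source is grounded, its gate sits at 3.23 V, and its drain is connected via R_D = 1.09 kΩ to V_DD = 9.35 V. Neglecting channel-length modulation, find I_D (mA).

V_GS = V_G = 3.23 V, so V_ov = 3.23 − 1.09 = 2.14 V.
Assume saturation: I_D = ½ k_n V_ov² = 0.5 × 4.23 × 2.14² = 9.69 mA, giving V_DS = V_DD − I_D R_D = 9.35 − 9.69 × 1.09 = -1.21 V.
But -1.21 V < V_ov = 2.14 V, so the device is actually in triode.
In triode I_D = k_n[V_ov V_DS − ½ V_DS²] and I_D = (V_DD − V_DS)/R_D. Equating: 2.31 V_DS² − 10.87 V_DS + 9.35 = 0, giving V_DS = 1.13 V (the root below V_ov).
I_D = (9.35 − 1.13) / 1.09 = 7.54 mA.

I_D = 7.54 mA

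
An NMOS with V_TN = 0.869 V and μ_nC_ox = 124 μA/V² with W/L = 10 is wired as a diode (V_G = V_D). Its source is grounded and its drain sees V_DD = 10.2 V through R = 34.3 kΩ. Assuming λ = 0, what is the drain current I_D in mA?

With gate tied to drain, V_GS = V_DS ≥ V_GS − V_TN, so the device is in saturation.
k_n = μ_nC_ox · (W/L) = 1.24 mA/V².
KCL at the drain: ½ k_n (V_GS − V_TN)² = (V_DD − V_GS)/R.
Let x = V_GS − 0.869. Then 21.3 x² + x − 9.331 = 0, giving x = 0.639 V (positive root), so V_GS = 1.51 V.
I_D = (V_DD − V_GS)/R = (10.2 − 1.51) / 34.3 = 0.253 mA.

I_D = 0.253 mA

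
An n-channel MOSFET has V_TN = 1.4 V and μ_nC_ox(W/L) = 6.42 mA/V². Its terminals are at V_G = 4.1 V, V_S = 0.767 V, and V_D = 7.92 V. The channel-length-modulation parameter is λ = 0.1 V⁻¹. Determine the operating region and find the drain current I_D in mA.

V_GS = V_G − V_S = 4.1 − 0.767 = 3.33 V; V_DS = V_D − V_S = 7.92 − 0.767 = 7.15 V.
V_ov = V_GS − V_TN = 3.33 − 1.4 = 1.93 V.
Since V_DS = 7.15 V ≥ V_ov = 1.93 V, the device is in saturation.
I_D = ½ k_n V_ov² (1 + λ V_DS) = 0.5 × 6.42 × 1.93² × (1 + 0.1 × 7.15) = 20.6 mA.

Saturation; I_D = 20.6 mA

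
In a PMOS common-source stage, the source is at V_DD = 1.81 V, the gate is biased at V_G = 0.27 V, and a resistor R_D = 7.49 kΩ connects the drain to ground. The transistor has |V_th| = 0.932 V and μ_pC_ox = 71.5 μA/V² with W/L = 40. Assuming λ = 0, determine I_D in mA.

V_SG = V_DD − V_G = 1.81 − 0.27 = 1.54 V, so V_ov = 1.54 − 0.932 = 0.608 V.
k_p = μ_pC_ox · (W/L) = 2.86 mA/V².
Assume saturation: I_D = ½ k_p V_ov² = 0.5 × 2.86 × 0.608² = 0.529 mA, giving V_SD = V_DD − I_D R_D = 1.81 − 0.529 × 7.49 = -2.15 V.
But -2.15 V < V_ov = 0.608 V, so the device is actually in triode.
In triode I_D = k_p[V_ov V_SD − ½ V_SD²] and I_D = (V_DD − V_SD)/R_D. Equating: 10.7 V_SD² − 14.02 V_SD + 1.81 = 0, giving V_SD = 0.145 V (the root below V_ov).
I_D = (1.81 − 0.145) / 7.49 = 0.222 mA.

I_D = 0.222 mA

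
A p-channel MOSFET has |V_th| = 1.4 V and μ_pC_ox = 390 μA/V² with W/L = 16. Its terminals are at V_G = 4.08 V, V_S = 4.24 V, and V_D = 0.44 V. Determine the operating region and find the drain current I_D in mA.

V_SG = V_S − V_G = 4.24 − 4.08 = 0.16 V; V_SD = V_S − V_D = 4.24 − 0.44 = 3.8 V.
V_SG = 0.16 V < |V_th| = 1.4 V, so the transistor is in cutoff.

Cutoff; I_D = 0 mA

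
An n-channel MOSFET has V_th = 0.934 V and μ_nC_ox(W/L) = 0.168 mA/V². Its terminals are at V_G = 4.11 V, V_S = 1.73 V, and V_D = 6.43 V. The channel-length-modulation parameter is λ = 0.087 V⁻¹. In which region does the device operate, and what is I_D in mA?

Saturation; I_D = 0.247 mA

V_GS = V_G − V_S = 4.11 − 1.73 = 2.38 V; V_DS = V_D − V_S = 6.43 − 1.73 = 4.7 V.
V_ov = V_GS − V_th = 2.38 − 0.934 = 1.45 V.
Since V_DS = 4.7 V ≥ V_ov = 1.45 V, the device is in saturation.
I_D = ½ k_n V_ov² (1 + λ V_DS) = 0.5 × 0.168 × 1.45² × (1 + 0.087 × 4.7) = 0.247 mA.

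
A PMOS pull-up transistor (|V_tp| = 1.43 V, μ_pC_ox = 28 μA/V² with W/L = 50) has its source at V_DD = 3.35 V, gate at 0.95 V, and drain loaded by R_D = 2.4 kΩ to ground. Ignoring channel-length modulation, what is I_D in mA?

I_D = 0.659 mA

V_SG = V_DD − V_G = 3.35 − 0.95 = 2.4 V, so V_ov = 2.4 − 1.43 = 0.97 V.
k_p = μ_pC_ox · (W/L) = 1.4 mA/V².
Assume saturation: I_D = ½ k_p V_ov² = 0.5 × 1.4 × 0.97² = 0.659 mA, giving V_SD = V_DD − I_D R_D = 3.35 − 0.659 × 2.4 = 1.77 V.
V_SD = 1.77 V ≥ V_ov = 0.97 V, confirming saturation.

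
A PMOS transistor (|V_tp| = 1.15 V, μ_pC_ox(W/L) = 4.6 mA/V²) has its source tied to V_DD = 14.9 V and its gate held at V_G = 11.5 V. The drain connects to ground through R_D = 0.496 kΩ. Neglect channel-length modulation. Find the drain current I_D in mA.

I_D = 11.6 mA

V_SG = V_DD − V_G = 14.9 − 11.5 = 3.4 V, so V_ov = 3.4 − 1.15 = 2.25 V.
Assume saturation: I_D = ½ k_p V_ov² = 0.5 × 4.6 × 2.25² = 11.6 mA, giving V_SD = V_DD − I_D R_D = 14.9 − 11.6 × 0.496 = 9.12 V.
V_SD = 9.12 V ≥ V_ov = 2.25 V, confirming saturation.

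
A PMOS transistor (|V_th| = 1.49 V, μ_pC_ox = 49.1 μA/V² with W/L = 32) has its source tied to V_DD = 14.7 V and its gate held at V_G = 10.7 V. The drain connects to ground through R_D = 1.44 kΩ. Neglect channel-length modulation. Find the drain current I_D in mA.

V_SG = V_DD − V_G = 14.7 − 10.7 = 4 V, so V_ov = 4 − 1.49 = 2.51 V.
k_p = μ_pC_ox · (W/L) = 1.571 mA/V².
Assume saturation: I_D = ½ k_p V_ov² = 0.5 × 1.571 × 2.51² = 4.95 mA, giving V_SD = V_DD − I_D R_D = 14.7 − 4.95 × 1.44 = 7.57 V.
V_SD = 7.57 V ≥ V_ov = 2.51 V, confirming saturation.

I_D = 4.95 mA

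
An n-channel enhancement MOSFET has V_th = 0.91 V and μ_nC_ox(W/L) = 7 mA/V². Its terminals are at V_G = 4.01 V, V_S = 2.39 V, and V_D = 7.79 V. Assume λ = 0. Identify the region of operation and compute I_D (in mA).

V_GS = V_G − V_S = 4.01 − 2.39 = 1.62 V; V_DS = V_D − V_S = 7.79 − 2.39 = 5.4 V.
V_ov = V_GS − V_th = 1.62 − 0.91 = 0.71 V.
Since V_DS = 5.4 V ≥ V_ov = 0.71 V, the device is in saturation.
I_D = ½ k_n V_ov² = 0.5 × 7 × 0.71² = 1.76 mA.

Saturation; I_D = 1.76 mA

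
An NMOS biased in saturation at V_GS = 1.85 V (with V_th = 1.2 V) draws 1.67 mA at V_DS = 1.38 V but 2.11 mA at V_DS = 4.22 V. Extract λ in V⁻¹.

With V_GS fixed, I_D ∝ (1 + λ V_DS) in saturation, so I_D2/I_D1 = (1 + λ V_DS2)/(1 + λ V_DS1).
2.11/1.67 = 1.263 = (1 + 4.22 λ)/(1 + 1.38 λ).
Solving: λ (I_D1 V_DS2 − I_D2 V_DS1) = I_D2 − I_D1, so λ = (2.11 − 1.67) / (1.67 × 4.22 − 2.11 × 1.38) = 0.44 / 4.14 = 0.106 V⁻¹.

λ = 0.106 V⁻¹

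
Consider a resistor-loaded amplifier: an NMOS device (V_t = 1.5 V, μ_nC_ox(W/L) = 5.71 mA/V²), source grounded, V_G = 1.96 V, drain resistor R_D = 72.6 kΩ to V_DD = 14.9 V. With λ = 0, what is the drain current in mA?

V_GS = V_G = 1.96 V, so V_ov = 1.96 − 1.5 = 0.46 V.
Assume saturation: I_D = ½ k_n V_ov² = 0.5 × 5.71 × 0.46² = 0.604 mA, giving V_DS = V_DD − I_D R_D = 14.9 − 0.604 × 72.6 = -29 V.
But -29 V < V_ov = 0.46 V, so the device is actually in triode.
In triode I_D = k_n[V_ov V_DS − ½ V_DS²] and I_D = (V_DD − V_DS)/R_D. Equating: 207 V_DS² − 191.7 V_DS + 14.9 = 0, giving V_DS = 0.0857 V (the root below V_ov).
I_D = (14.9 − 0.0857) / 72.6 = 0.204 mA.

I_D = 0.204 mA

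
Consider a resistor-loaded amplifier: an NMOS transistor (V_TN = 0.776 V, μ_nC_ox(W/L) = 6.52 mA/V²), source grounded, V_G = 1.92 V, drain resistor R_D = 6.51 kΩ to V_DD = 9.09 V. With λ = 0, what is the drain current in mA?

V_GS = V_G = 1.92 V, so V_ov = 1.92 − 0.776 = 1.14 V.
Assume saturation: I_D = ½ k_n V_ov² = 0.5 × 6.52 × 1.14² = 4.27 mA, giving V_DS = V_DD − I_D R_D = 9.09 − 4.27 × 6.51 = -18.7 V.
But -18.7 V < V_ov = 1.14 V, so the device is actually in triode.
In triode I_D = k_n[V_ov V_DS − ½ V_DS²] and I_D = (V_DD − V_DS)/R_D. Equating: 21.2 V_DS² − 49.56 V_DS + 9.09 = 0, giving V_DS = 0.201 V (the root below V_ov).
I_D = (9.09 − 0.201) / 6.51 = 1.37 mA.

I_D = 1.37 mA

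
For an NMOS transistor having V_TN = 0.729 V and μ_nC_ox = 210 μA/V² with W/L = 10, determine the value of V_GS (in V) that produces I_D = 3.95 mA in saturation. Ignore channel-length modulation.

V_GS = 2.67 V

k_n = μ_nC_ox · (W/L) = 2.1 mA/V².
In saturation I_D = ½ k_n (V_GS − V_TN)², so V_GS − V_TN = √(2 I_D / k_n) = √(2 × 3.95 / 2.1) = 1.94 V.
V_GS = 0.729 + 1.94 = 2.67 V.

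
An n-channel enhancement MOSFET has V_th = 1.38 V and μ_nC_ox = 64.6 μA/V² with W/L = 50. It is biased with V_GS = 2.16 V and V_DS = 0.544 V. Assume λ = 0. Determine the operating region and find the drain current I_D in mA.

Triode; I_D = 0.893 mA

k_n = μ_nC_ox · (W/L) = 3.23 mA/V².
V_ov = V_GS − V_th = 2.16 − 1.38 = 0.78 V.
Since V_DS = 0.544 V < V_ov = 0.78 V, the device is in the triode region.
I_D = k_n [V_ov · V_DS − ½ V_DS²] = 3.23 × [0.78 × 0.544 − 0.5 × 0.544²] = 0.893 mA.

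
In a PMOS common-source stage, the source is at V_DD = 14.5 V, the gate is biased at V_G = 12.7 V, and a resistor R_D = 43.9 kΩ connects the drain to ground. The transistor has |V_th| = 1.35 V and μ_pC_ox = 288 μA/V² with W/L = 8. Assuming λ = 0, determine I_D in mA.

I_D = 0.233 mA

V_SG = V_DD − V_G = 14.5 − 12.7 = 1.8 V, so V_ov = 1.8 − 1.35 = 0.45 V.
k_p = μ_pC_ox · (W/L) = 2.304 mA/V².
Assume saturation: I_D = ½ k_p V_ov² = 0.5 × 2.304 × 0.45² = 0.233 mA, giving V_SD = V_DD − I_D R_D = 14.5 − 0.233 × 43.9 = 4.26 V.
V_SD = 4.26 V ≥ V_ov = 0.45 V, confirming saturation.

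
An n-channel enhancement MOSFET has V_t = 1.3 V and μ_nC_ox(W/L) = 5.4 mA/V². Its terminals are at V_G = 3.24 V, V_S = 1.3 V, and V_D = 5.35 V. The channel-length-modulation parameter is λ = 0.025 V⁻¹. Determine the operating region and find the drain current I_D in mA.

V_GS = V_G − V_S = 3.24 − 1.3 = 1.94 V; V_DS = V_D − V_S = 5.35 − 1.3 = 4.05 V.
V_ov = V_GS − V_t = 1.94 − 1.3 = 0.64 V.
Since V_DS = 4.05 V ≥ V_ov = 0.64 V, the device is in saturation.
I_D = ½ k_n V_ov² (1 + λ V_DS) = 0.5 × 5.4 × 0.64² × (1 + 0.025 × 4.05) = 1.22 mA.

Saturation; I_D = 1.22 mA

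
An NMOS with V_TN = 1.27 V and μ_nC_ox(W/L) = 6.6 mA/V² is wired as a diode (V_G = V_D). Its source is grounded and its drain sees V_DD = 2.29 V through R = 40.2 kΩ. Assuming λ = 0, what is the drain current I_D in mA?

I_D = 0.0233 mA

With gate tied to drain, V_GS = V_DS ≥ V_GS − V_TN, so the device is in saturation.
KCL at the drain: ½ k_n (V_GS − V_TN)² = (V_DD − V_GS)/R.
Let x = V_GS − 1.27. Then 133 x² + x − 1.02 = 0, giving x = 0.084 V (positive root), so V_GS = 1.35 V.
I_D = (V_DD − V_GS)/R = (2.29 − 1.35) / 40.2 = 0.0233 mA.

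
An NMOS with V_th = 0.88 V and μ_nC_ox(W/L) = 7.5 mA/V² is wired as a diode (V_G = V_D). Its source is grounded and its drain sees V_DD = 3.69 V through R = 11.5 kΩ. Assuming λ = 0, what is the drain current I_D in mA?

I_D = 0.223 mA

With gate tied to drain, V_GS = V_DS ≥ V_GS − V_th, so the device is in saturation.
KCL at the drain: ½ k_n (V_GS − V_th)² = (V_DD − V_GS)/R.
Let x = V_GS − 0.88. Then 43.1 x² + x − 2.81 = 0, giving x = 0.244 V (positive root), so V_GS = 1.12 V.
I_D = (V_DD − V_GS)/R = (3.69 − 1.12) / 11.5 = 0.223 mA.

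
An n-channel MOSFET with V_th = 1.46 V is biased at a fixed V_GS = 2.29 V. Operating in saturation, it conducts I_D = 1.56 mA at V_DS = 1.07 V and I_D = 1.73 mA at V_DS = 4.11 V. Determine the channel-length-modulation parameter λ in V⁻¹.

With V_GS fixed, I_D ∝ (1 + λ V_DS) in saturation, so I_D2/I_D1 = (1 + λ V_DS2)/(1 + λ V_DS1).
1.73/1.56 = 1.109 = (1 + 4.11 λ)/(1 + 1.07 λ).
Solving: λ (I_D1 V_DS2 − I_D2 V_DS1) = I_D2 − I_D1, so λ = (1.73 − 1.56) / (1.56 × 4.11 − 1.73 × 1.07) = 0.17 / 4.56 = 0.0373 V⁻¹.

λ = 0.0373 V⁻¹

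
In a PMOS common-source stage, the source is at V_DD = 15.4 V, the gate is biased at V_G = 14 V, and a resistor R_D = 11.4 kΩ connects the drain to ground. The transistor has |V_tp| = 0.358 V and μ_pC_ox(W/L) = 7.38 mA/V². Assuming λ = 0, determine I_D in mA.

I_D = 1.33 mA

V_SG = V_DD − V_G = 15.4 − 14 = 1.4 V, so V_ov = 1.4 − 0.358 = 1.04 V.
Assume saturation: I_D = ½ k_p V_ov² = 0.5 × 7.38 × 1.04² = 4.01 mA, giving V_SD = V_DD − I_D R_D = 15.4 − 4.01 × 11.4 = -30.3 V.
But -30.3 V < V_ov = 1.04 V, so the device is actually in triode.
In triode I_D = k_p[V_ov V_SD − ½ V_SD²] and I_D = (V_DD − V_SD)/R_D. Equating: 42.1 V_SD² − 88.67 V_SD + 15.4 = 0, giving V_SD = 0.191 V (the root below V_ov).
I_D = (15.4 − 0.191) / 11.4 = 1.33 mA.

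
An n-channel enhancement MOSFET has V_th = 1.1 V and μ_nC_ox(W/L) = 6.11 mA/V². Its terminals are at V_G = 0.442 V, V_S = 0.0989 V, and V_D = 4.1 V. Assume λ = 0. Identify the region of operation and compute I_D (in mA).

Cutoff; I_D = 0 mA

V_GS = V_G − V_S = 0.442 − 0.0989 = 0.343 V; V_DS = V_D − V_S = 4.1 − 0.0989 = 4 V.
V_GS = 0.343 V < V_th = 1.1 V, so the transistor is in cutoff.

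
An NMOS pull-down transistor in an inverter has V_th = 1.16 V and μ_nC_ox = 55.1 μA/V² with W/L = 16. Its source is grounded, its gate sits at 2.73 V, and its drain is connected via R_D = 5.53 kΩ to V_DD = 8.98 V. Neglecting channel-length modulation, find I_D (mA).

I_D = 1.09 mA

V_GS = V_G = 2.73 V, so V_ov = 2.73 − 1.16 = 1.57 V.
k_n = μ_nC_ox · (W/L) = 0.8816 mA/V².
Assume saturation: I_D = ½ k_n V_ov² = 0.5 × 0.8816 × 1.57² = 1.09 mA, giving V_DS = V_DD − I_D R_D = 8.98 − 1.09 × 5.53 = 2.97 V.
V_DS = 2.97 V ≥ V_ov = 1.57 V, confirming saturation.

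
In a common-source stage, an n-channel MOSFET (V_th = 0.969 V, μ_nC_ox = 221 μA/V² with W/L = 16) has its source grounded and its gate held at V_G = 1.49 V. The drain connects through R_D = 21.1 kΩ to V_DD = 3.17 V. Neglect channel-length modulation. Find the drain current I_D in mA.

V_GS = V_G = 1.49 V, so V_ov = 1.49 − 0.969 = 0.521 V.
k_n = μ_nC_ox · (W/L) = 3.536 mA/V².
Assume saturation: I_D = ½ k_n V_ov² = 0.5 × 3.536 × 0.521² = 0.48 mA, giving V_DS = V_DD − I_D R_D = 3.17 − 0.48 × 21.1 = -6.96 V.
But -6.96 V < V_ov = 0.521 V, so the device is actually in triode.
In triode I_D = k_n[V_ov V_DS − ½ V_DS²] and I_D = (V_DD − V_DS)/R_D. Equating: 37.3 V_DS² − 39.87 V_DS + 3.17 = 0, giving V_DS = 0.0865 V (the root below V_ov).
I_D = (3.17 − 0.0865) / 21.1 = 0.146 mA.

I_D = 0.146 mA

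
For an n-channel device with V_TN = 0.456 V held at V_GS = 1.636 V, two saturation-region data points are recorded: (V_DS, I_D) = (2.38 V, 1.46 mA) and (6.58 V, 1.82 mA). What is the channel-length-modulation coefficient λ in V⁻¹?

λ = 0.0682 V⁻¹

With V_GS fixed, I_D ∝ (1 + λ V_DS) in saturation, so I_D2/I_D1 = (1 + λ V_DS2)/(1 + λ V_DS1).
1.82/1.46 = 1.247 = (1 + 6.58 λ)/(1 + 2.38 λ).
Solving: λ (I_D1 V_DS2 − I_D2 V_DS1) = I_D2 − I_D1, so λ = (1.82 − 1.46) / (1.46 × 6.58 − 1.82 × 2.38) = 0.36 / 5.28 = 0.0682 V⁻¹.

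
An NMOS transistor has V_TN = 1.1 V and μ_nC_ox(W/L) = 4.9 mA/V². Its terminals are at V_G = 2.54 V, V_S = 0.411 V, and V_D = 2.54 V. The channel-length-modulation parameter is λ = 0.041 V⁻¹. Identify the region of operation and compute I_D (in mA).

V_GS = V_G − V_S = 2.54 − 0.411 = 2.13 V; V_DS = V_D − V_S = 2.54 − 0.411 = 2.13 V.
V_ov = V_GS − V_TN = 2.13 − 1.1 = 1.03 V.
Since V_DS = 2.13 V ≥ V_ov = 1.03 V, the device is in saturation.
I_D = ½ k_n V_ov² (1 + λ V_DS) = 0.5 × 4.9 × 1.03² × (1 + 0.041 × 2.13) = 2.82 mA.

Saturation; I_D = 2.82 mA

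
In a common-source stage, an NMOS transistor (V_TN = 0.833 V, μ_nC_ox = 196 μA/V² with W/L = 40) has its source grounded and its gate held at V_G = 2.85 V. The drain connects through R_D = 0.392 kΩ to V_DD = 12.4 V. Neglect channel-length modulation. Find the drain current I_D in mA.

V_GS = V_G = 2.85 V, so V_ov = 2.85 − 0.833 = 2.02 V.
k_n = μ_nC_ox · (W/L) = 7.84 mA/V².
Assume saturation: I_D = ½ k_n V_ov² = 0.5 × 7.84 × 2.02² = 15.9 mA, giving V_DS = V_DD − I_D R_D = 12.4 − 15.9 × 0.392 = 6.15 V.
V_DS = 6.15 V ≥ V_ov = 2.02 V, confirming saturation.

I_D = 15.9 mA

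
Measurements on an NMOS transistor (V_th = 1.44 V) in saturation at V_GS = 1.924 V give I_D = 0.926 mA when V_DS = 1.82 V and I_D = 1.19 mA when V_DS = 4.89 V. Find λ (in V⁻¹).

λ = 0.112 V⁻¹

With V_GS fixed, I_D ∝ (1 + λ V_DS) in saturation, so I_D2/I_D1 = (1 + λ V_DS2)/(1 + λ V_DS1).
1.19/0.926 = 1.285 = (1 + 4.89 λ)/(1 + 1.82 λ).
Solving: λ (I_D1 V_DS2 − I_D2 V_DS1) = I_D2 − I_D1, so λ = (1.19 − 0.926) / (0.926 × 4.89 − 1.19 × 1.82) = 0.264 / 2.36 = 0.112 V⁻¹.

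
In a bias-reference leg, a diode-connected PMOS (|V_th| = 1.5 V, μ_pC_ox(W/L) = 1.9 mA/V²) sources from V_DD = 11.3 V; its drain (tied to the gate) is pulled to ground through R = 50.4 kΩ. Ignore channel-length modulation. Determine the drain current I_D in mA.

With gate tied to drain, V_SG = V_SD ≥ V_SG − |V_th|, so the device is in saturation.
KCL at the drain: ½ k_p (V_SG − |V_th|)² = (V_DD − V_SG)/R.
Let x = V_SG − 1.5. Then 47.9 x² + x − 9.8 = 0, giving x = 0.442 V (positive root), so V_SG = 1.94 V.
I_D = (V_DD − V_SG)/R = (11.3 − 1.94) / 50.4 = 0.186 mA.

I_D = 0.186 mA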